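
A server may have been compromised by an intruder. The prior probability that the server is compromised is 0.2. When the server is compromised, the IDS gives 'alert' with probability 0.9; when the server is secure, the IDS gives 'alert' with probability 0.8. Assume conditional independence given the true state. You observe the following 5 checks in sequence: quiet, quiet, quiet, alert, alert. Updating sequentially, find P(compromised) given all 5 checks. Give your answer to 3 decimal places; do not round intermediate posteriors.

0.038

After 'quiet': P(compromised) = 0.1·0.2000 / (0.1·0.2000 + 0.2·0.8000) ≈ 0.1111
After 'quiet': P(compromised) = 0.1·0.1111 / (0.1·0.1111 + 0.2·0.8889) ≈ 0.0588
After 'quiet': P(compromised) = 0.1·0.0588 / (0.1·0.0588 + 0.2·0.9412) ≈ 0.0303
After 'alert': P(compromised) = 0.9·0.0303 / (0.9·0.0303 + 0.8·0.9697) ≈ 0.0340
After 'alert': P(compromised) = 0.9·0.0340 / (0.9·0.0340 + 0.8·0.9660) ≈ 0.0380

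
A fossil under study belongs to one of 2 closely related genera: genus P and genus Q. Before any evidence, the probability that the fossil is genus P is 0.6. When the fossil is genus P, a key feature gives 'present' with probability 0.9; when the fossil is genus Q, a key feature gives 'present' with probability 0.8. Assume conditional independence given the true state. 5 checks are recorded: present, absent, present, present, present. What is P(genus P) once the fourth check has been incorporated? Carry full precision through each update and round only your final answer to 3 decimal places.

Each posterior becomes the prior for the next update.
After 'present': P(genus P) = 0.9·0.6000 / (0.9·0.6000 + 0.8·0.4000) ≈ 0.6279
After 'absent': P(genus P) = 0.1·0.6279 / (0.1·0.6279 + 0.2·0.3721) ≈ 0.4576
After 'present': P(genus P) = 0.9·0.4576 / (0.9·0.4576 + 0.8·0.5424) ≈ 0.4870
After 'present': P(genus P) = 0.9·0.4870 / (0.9·0.4870 + 0.8·0.5130) ≈ 0.5164

0.516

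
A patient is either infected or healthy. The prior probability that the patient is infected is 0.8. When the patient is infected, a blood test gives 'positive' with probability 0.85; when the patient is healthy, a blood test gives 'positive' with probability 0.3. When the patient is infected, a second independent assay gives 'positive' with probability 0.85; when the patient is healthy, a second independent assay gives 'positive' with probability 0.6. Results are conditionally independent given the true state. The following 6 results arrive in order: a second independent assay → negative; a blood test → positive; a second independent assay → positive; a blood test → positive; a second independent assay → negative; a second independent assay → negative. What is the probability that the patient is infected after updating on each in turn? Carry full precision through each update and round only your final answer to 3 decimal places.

Each posterior becomes the prior for the next update.
After a second independent assay='negative': P(infected) = 0.15·0.8000 / (0.15·0.8000 + 0.4·0.2000) ≈ 0.6000
After a blood test='positive': P(infected) = 0.85·0.6000 / (0.85·0.6000 + 0.3·0.4000) ≈ 0.8095
After a second independent assay='positive': P(infected) = 0.85·0.8095 / (0.85·0.8095 + 0.6·0.1905) ≈ 0.8576
After a blood test='positive': P(infected) = 0.85·0.8576 / (0.85·0.8576 + 0.3·0.1424) ≈ 0.9446
After a second independent assay='negative': P(infected) = 0.15·0.9446 / (0.15·0.9446 + 0.4·0.0554) ≈ 0.8648
After a second independent assay='negative': P(infected) = 0.15·0.8648 / (0.15·0.8648 + 0.4·0.1352) ≈ 0.7058

0.706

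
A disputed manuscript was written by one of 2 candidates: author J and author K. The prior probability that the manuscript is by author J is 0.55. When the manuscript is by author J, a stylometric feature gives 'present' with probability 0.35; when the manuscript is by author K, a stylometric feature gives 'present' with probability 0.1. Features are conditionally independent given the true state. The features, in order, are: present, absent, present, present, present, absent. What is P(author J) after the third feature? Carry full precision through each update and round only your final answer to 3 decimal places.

After 'present': P(author J) = 0.35·0.5500 / (0.35·0.5500 + 0.1·0.4500) ≈ 0.8105
After 'absent': P(author J) = 0.65·0.8105 / (0.65·0.8105 + 0.9·0.1895) ≈ 0.7555
After 'present': P(author J) = 0.35·0.7555 / (0.35·0.7555 + 0.1·0.2445) ≈ 0.9153

0.915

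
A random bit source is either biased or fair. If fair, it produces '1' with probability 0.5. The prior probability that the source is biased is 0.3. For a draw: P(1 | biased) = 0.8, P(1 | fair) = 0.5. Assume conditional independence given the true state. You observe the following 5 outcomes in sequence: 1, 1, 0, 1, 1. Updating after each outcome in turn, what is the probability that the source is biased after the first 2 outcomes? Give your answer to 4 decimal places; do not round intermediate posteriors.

After '1': P(biased) = 0.8·0.3000 / (0.8·0.3000 + 0.5·0.7000) ≈ 0.4068
After '1': P(biased) = 0.8·0.4068 / (0.8·0.4068 + 0.5·0.5932) ≈ 0.5232

0.5232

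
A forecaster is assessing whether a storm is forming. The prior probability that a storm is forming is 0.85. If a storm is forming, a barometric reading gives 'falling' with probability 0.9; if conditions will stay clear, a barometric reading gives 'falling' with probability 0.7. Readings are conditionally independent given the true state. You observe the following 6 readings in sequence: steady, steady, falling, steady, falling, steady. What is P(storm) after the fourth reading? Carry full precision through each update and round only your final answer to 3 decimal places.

0.213

After 'steady': P(storm) = 0.1·0.8500 / (0.1·0.8500 + 0.3·0.1500) ≈ 0.6538
After 'steady': P(storm) = 0.1·0.6538 / (0.1·0.6538 + 0.3·0.3462) ≈ 0.3864
After 'falling': P(storm) = 0.9·0.3864 / (0.9·0.3864 + 0.7·0.6136) ≈ 0.4474
After 'steady': P(storm) = 0.1·0.4474 / (0.1·0.4474 + 0.3·0.5526) ≈ 0.2125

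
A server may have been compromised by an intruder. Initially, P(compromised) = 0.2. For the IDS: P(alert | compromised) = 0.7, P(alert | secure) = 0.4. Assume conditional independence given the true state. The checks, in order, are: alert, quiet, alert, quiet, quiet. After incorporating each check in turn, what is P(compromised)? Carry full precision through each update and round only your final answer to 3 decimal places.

0.087

After 'alert': P(compromised) = 0.7·0.2000 / (0.7·0.2000 + 0.4·0.8000) ≈ 0.3043
After 'quiet': P(compromised) = 0.3·0.3043 / (0.3·0.3043 + 0.6·0.6957) ≈ 0.1795
After 'alert': P(compromised) = 0.7·0.1795 / (0.7·0.1795 + 0.4·0.8205) ≈ 0.2768
After 'quiet': P(compromised) = 0.3·0.2768 / (0.3·0.2768 + 0.6·0.7232) ≈ 0.1607
After 'quiet': P(compromised) = 0.3·0.1607 / (0.3·0.1607 + 0.6·0.8393) ≈ 0.0873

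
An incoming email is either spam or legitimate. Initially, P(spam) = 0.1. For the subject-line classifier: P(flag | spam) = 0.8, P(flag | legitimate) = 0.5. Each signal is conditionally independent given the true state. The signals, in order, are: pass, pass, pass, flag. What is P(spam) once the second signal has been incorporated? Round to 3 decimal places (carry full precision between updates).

0.017

After 'pass': P(spam) = 0.2·0.1000 / (0.2·0.1000 + 0.5·0.9000) ≈ 0.0426
After 'pass': P(spam) = 0.2·0.0426 / (0.2·0.0426 + 0.5·0.9574) ≈ 0.0175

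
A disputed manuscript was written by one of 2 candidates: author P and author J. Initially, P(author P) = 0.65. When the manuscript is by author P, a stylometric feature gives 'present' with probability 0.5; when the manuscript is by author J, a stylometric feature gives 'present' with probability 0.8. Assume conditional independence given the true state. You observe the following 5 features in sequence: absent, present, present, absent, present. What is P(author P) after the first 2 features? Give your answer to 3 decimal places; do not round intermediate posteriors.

0.744

After 'absent': P(author P) = 0.5·0.6500 / (0.5·0.6500 + 0.2·0.3500) ≈ 0.8228
After 'present': P(author P) = 0.5·0.8228 / (0.5·0.8228 + 0.8·0.1772) ≈ 0.7437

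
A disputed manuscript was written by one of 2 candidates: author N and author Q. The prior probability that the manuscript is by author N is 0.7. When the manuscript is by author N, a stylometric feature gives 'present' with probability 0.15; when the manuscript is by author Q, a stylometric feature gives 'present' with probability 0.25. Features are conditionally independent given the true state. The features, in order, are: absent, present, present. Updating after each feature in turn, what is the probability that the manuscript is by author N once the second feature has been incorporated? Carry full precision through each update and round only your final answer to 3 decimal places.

After 'absent': P(author N) = 0.85·0.7000 / (0.85·0.7000 + 0.75·0.3000) ≈ 0.7256
After 'present': P(author N) = 0.15·0.7256 / (0.15·0.7256 + 0.25·0.2744) ≈ 0.6134

0.613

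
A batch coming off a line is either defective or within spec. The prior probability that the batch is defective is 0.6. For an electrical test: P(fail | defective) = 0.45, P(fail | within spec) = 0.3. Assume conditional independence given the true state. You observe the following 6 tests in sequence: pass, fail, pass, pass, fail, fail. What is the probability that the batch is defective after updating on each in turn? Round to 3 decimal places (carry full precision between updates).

After 'pass': P(defective) = 0.55·0.6000 / (0.55·0.6000 + 0.7·0.4000) ≈ 0.5410
After 'fail': P(defective) = 0.45·0.5410 / (0.45·0.5410 + 0.3·0.4590) ≈ 0.6387
After 'pass': P(defective) = 0.55·0.6387 / (0.55·0.6387 + 0.7·0.3613) ≈ 0.5814
After 'pass': P(defective) = 0.55·0.5814 / (0.55·0.5814 + 0.7·0.4186) ≈ 0.5218
After 'fail': P(defective) = 0.45·0.5218 / (0.45·0.5218 + 0.3·0.4782) ≈ 0.6208
After 'fail': P(defective) = 0.45·0.6208 / (0.45·0.6208 + 0.3·0.3792) ≈ 0.7106

0.711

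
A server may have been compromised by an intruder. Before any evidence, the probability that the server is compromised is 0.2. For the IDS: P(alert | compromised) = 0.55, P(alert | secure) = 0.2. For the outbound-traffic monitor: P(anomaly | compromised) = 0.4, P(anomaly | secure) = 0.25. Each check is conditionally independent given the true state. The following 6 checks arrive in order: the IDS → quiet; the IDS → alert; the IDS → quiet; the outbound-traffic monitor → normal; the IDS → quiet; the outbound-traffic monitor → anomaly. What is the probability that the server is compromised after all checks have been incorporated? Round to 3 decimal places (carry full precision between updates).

After the IDS='quiet': P(compromised) = 0.45·0.2000 / (0.45·0.2000 + 0.8·0.8000) ≈ 0.1233
After the IDS='alert': P(compromised) = 0.55·0.1233 / (0.55·0.1233 + 0.2·0.8767) ≈ 0.2789
After the IDS='quiet': P(compromised) = 0.45·0.2789 / (0.45·0.2789 + 0.8·0.7211) ≈ 0.1787
After the outbound-traffic monitor='normal': P(compromised) = 0.6·0.1787 / (0.6·0.1787 + 0.75·0.8213) ≈ 0.1482
After the IDS='quiet': P(compromised) = 0.45·0.1482 / (0.45·0.1482 + 0.8·0.8518) ≈ 0.0892
After the outbound-traffic monitor='anomaly': P(compromised) = 0.4·0.0892 / (0.4·0.0892 + 0.25·0.9108) ≈ 0.1354

0.135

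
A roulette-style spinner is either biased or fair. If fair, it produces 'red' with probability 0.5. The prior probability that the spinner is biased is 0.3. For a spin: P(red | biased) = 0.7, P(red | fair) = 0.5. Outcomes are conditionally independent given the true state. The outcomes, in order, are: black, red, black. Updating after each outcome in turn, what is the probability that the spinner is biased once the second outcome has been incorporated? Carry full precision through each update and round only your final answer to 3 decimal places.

After 'black': P(biased) = 0.3·0.3000 / (0.3·0.3000 + 0.5·0.7000) ≈ 0.2045
After 'red': P(biased) = 0.7·0.2045 / (0.7·0.2045 + 0.5·0.7955) ≈ 0.2647

0.265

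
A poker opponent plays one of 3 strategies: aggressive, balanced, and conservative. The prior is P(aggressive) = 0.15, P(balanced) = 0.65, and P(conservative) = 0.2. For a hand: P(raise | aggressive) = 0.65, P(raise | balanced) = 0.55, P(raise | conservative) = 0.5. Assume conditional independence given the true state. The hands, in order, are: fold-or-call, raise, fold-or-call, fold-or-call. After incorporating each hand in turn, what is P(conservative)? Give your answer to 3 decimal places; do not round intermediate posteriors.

0.254

After 'fold-or-call': normaliser = 0.35·0.1500 + 0.45·0.6500 + 0.5·0.2000; P(aggressive) ≈ 0.1180, P(balanced) ≈ 0.6573, P(conservative) ≈ 0.2247
After 'raise': normaliser = 0.65·0.1180 + 0.55·0.6573 + 0.5·0.2247; P(aggressive) ≈ 0.1393, P(balanced) ≈ 0.6566, P(conservative) ≈ 0.2041
After 'fold-or-call': normaliser = 0.35·0.1393 + 0.45·0.6566 + 0.5·0.2041; P(aggressive) ≈ 0.1092, P(balanced) ≈ 0.6621, P(conservative) ≈ 0.2286
After 'fold-or-call': normaliser = 0.35·0.1092 + 0.45·0.6621 + 0.5·0.2286; P(aggressive) ≈ 0.0849, P(balanced) ≈ 0.6614, P(conservative) ≈ 0.2538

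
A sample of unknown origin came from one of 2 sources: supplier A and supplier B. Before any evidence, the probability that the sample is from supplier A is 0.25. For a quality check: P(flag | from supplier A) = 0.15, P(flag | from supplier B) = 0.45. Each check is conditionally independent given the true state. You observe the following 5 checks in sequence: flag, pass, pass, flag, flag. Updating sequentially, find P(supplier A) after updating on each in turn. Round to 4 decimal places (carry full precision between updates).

Each posterior becomes the prior for the next update.
After 'flag': P(supplier A) = 0.15·0.2500 / (0.15·0.2500 + 0.45·0.7500) ≈ 0.1000
After 'pass': P(supplier A) = 0.85·0.1000 / (0.85·0.1000 + 0.55·0.9000) ≈ 0.1466
After 'pass': P(supplier A) = 0.85·0.1466 / (0.85·0.1466 + 0.55·0.8534) ≈ 0.2097
After 'flag': P(supplier A) = 0.15·0.2097 / (0.15·0.2097 + 0.45·0.7903) ≈ 0.0813
After 'flag': P(supplier A) = 0.15·0.0813 / (0.15·0.0813 + 0.45·0.9187) ≈ 0.0286

0.0286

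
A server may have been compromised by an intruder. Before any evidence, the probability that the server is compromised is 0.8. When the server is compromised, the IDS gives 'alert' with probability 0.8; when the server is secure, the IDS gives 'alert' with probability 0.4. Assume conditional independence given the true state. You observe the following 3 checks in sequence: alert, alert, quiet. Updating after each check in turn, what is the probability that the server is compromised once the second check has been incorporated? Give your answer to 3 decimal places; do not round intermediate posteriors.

0.941

After 'alert': P(compromised) = 0.8·0.8000 / (0.8·0.8000 + 0.4·0.2000) ≈ 0.8889
After 'alert': P(compromised) = 0.8·0.8889 / (0.8·0.8889 + 0.4·0.1111) ≈ 0.9412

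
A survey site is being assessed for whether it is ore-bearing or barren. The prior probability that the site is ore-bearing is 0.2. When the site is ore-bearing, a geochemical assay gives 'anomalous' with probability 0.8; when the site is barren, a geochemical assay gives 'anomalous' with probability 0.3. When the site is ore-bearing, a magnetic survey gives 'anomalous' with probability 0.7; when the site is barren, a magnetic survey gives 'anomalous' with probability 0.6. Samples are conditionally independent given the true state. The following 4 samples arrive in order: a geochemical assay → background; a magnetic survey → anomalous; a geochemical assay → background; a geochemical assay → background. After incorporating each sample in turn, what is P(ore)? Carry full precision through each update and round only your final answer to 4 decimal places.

After a geochemical assay='background': P(ore) = 0.2·0.2000 / (0.2·0.2000 + 0.7·0.8000) ≈ 0.0667
After a magnetic survey='anomalous': P(ore) = 0.7·0.0667 / (0.7·0.0667 + 0.6·0.9333) ≈ 0.0769
After a geochemical assay='background': P(ore) = 0.2·0.0769 / (0.2·0.0769 + 0.7·0.9231) ≈ 0.0233
After a geochemical assay='background': P(ore) = 0.2·0.0233 / (0.2·0.0233 + 0.7·0.9767) ≈ 0.0068

0.0068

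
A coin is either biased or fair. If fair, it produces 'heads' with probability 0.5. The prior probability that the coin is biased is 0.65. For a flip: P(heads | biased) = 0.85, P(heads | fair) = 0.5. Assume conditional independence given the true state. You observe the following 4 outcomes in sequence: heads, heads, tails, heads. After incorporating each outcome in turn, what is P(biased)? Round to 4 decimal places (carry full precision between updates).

Apply Bayes' rule sequentially, carrying P(biased) forward.
After 'heads': P(biased) = 0.85·0.6500 / (0.85·0.6500 + 0.5·0.3500) ≈ 0.7595
After 'heads': P(biased) = 0.85·0.7595 / (0.85·0.7595 + 0.5·0.2405) ≈ 0.8429
After 'tails': P(biased) = 0.15·0.8429 / (0.15·0.8429 + 0.5·0.1571) ≈ 0.6169
After 'heads': P(biased) = 0.85·0.6169 / (0.85·0.6169 + 0.5·0.3831) ≈ 0.7324

0.7324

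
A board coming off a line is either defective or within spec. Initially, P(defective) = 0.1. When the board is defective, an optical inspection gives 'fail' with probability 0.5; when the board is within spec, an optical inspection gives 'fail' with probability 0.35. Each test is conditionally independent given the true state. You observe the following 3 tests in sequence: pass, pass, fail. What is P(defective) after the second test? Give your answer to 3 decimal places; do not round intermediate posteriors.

0.062

After 'pass': P(defective) = 0.5·0.1000 / (0.5·0.1000 + 0.65·0.9000) ≈ 0.0787
After 'pass': P(defective) = 0.5·0.0787 / (0.5·0.0787 + 0.65·0.9213) ≈ 0.0617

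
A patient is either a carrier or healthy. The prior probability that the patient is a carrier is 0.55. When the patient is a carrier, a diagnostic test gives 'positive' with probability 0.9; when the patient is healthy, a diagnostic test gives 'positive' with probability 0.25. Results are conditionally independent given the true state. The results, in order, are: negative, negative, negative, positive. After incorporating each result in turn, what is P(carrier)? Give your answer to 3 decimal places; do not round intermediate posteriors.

0.010

After 'negative': P(carrier) = 0.1·0.5500 / (0.1·0.5500 + 0.75·0.4500) ≈ 0.1401
After 'negative': P(carrier) = 0.1·0.1401 / (0.1·0.1401 + 0.75·0.8599) ≈ 0.0213
After 'negative': P(carrier) = 0.1·0.0213 / (0.1·0.0213 + 0.75·0.9787) ≈ 0.0029
After 'positive': P(carrier) = 0.9·0.0029 / (0.9·0.0029 + 0.25·0.9971) ≈ 0.0103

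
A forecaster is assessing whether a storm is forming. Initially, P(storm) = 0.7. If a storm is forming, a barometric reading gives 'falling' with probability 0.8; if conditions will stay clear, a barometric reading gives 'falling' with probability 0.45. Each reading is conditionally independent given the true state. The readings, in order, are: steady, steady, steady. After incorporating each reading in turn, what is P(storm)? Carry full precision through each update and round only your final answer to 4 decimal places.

0.1009

After 'steady': P(storm) = 0.2·0.7000 / (0.2·0.7000 + 0.55·0.3000) ≈ 0.4590
After 'steady': P(storm) = 0.2·0.4590 / (0.2·0.4590 + 0.55·0.5410) ≈ 0.2358
After 'steady': P(storm) = 0.2·0.2358 / (0.2·0.2358 + 0.55·0.7642) ≈ 0.1009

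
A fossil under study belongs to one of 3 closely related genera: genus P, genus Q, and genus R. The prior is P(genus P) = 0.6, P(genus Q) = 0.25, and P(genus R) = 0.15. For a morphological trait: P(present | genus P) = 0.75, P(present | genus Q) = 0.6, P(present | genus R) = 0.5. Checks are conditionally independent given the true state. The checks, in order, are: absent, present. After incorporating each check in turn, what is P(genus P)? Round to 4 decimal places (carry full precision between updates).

0.5357

After 'absent': normaliser = 0.25·0.6000 + 0.4·0.2500 + 0.5·0.1500; P(genus P) ≈ 0.4615, P(genus Q) ≈ 0.3077, P(genus R) ≈ 0.2308
After 'present': normaliser = 0.75·0.4615 + 0.6·0.3077 + 0.5·0.2308; P(genus P) ≈ 0.5357, P(genus Q) ≈ 0.2857, P(genus R) ≈ 0.1786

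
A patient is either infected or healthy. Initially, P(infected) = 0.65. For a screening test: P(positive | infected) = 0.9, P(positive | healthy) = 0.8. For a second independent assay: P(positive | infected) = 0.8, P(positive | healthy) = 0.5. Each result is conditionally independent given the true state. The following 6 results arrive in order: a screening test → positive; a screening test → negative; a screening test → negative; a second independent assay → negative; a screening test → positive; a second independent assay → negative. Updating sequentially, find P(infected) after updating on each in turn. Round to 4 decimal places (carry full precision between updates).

After a screening test='positive': P(infected) = 0.9·0.6500 / (0.9·0.6500 + 0.8·0.3500) ≈ 0.6763
After a screening test='negative': P(infected) = 0.1·0.6763 / (0.1·0.6763 + 0.2·0.3237) ≈ 0.5109
After a screening test='negative': P(infected) = 0.1·0.5109 / (0.1·0.5109 + 0.2·0.4891) ≈ 0.3431
After a second independent assay='negative': P(infected) = 0.2·0.3431 / (0.2·0.3431 + 0.5·0.6569) ≈ 0.1728
After a screening test='positive': P(infected) = 0.9·0.1728 / (0.9·0.1728 + 0.8·0.8272) ≈ 0.1903
After a second independent assay='negative': P(infected) = 0.2·0.1903 / (0.2·0.1903 + 0.5·0.8097) ≈ 0.0859

0.0859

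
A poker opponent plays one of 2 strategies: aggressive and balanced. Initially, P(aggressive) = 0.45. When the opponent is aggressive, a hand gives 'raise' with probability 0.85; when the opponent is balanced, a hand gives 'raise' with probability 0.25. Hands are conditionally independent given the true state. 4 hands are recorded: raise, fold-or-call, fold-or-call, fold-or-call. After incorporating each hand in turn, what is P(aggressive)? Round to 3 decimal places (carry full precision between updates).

After 'raise': P(aggressive) = 0.85·0.4500 / (0.85·0.4500 + 0.25·0.5500) ≈ 0.7356
After 'fold-or-call': P(aggressive) = 0.15·0.7356 / (0.15·0.7356 + 0.75·0.2644) ≈ 0.3575
After 'fold-or-call': P(aggressive) = 0.15·0.3575 / (0.15·0.3575 + 0.75·0.6425) ≈ 0.1001
After 'fold-or-call': P(aggressive) = 0.15·0.1001 / (0.15·0.1001 + 0.75·0.8999) ≈ 0.0218

0.022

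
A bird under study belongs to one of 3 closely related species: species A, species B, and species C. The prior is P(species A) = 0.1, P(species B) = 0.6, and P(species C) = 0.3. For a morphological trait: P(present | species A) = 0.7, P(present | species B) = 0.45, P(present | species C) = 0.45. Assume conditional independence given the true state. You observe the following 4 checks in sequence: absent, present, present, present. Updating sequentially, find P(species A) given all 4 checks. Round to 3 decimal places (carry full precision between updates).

Apply Bayes' rule sequentially, carrying P(species A) forward.
After 'absent': normaliser = 0.3·0.1000 + 0.55·0.6000 + 0.55·0.3000; P(species A) ≈ 0.0571, P(species B) ≈ 0.6286, P(species C) ≈ 0.3143
After 'present': normaliser = 0.7·0.0571 + 0.45·0.6286 + 0.45·0.3143; P(species A) ≈ 0.0862, P(species B) ≈ 0.6092, P(species C) ≈ 0.3046
After 'present': normaliser = 0.7·0.0862 + 0.45·0.6092 + 0.45·0.3046; P(species A) ≈ 0.1279, P(species B) ≈ 0.5814, P(species C) ≈ 0.2907
After 'present': normaliser = 0.7·0.1279 + 0.45·0.5814 + 0.45·0.2907; P(species A) ≈ 0.1858, P(species B) ≈ 0.5428, P(species C) ≈ 0.2714

0.186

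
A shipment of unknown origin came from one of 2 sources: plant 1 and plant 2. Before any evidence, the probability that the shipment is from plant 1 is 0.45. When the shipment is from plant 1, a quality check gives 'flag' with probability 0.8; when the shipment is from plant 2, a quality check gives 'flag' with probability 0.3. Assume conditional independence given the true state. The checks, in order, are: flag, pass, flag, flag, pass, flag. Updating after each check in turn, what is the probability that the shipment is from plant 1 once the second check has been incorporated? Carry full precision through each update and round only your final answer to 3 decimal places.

0.384

Apply Bayes' rule sequentially, carrying P(plant 1) forward.
After 'flag': P(plant 1) = 0.8·0.4500 / (0.8·0.4500 + 0.3·0.5500) ≈ 0.6857
After 'pass': P(plant 1) = 0.2·0.6857 / (0.2·0.6857 + 0.7·0.3143) ≈ 0.3840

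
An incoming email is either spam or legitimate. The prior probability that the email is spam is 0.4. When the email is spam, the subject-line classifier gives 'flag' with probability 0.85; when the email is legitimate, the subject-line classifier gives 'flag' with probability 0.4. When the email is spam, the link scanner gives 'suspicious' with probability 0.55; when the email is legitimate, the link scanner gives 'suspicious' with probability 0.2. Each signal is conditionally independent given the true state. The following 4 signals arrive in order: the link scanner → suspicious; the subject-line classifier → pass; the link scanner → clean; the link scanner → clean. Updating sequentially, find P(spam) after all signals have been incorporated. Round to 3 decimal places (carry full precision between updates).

0.127

After the link scanner='suspicious': P(spam) = 0.55·0.4000 / (0.55·0.4000 + 0.2·0.6000) ≈ 0.6471
After the subject-line classifier='pass': P(spam) = 0.15·0.6471 / (0.15·0.6471 + 0.6·0.3529) ≈ 0.3143
After the link scanner='clean': P(spam) = 0.45·0.3143 / (0.45·0.3143 + 0.8·0.6857) ≈ 0.2050
After the link scanner='clean': P(spam) = 0.45·0.2050 / (0.45·0.2050 + 0.8·0.7950) ≈ 0.1267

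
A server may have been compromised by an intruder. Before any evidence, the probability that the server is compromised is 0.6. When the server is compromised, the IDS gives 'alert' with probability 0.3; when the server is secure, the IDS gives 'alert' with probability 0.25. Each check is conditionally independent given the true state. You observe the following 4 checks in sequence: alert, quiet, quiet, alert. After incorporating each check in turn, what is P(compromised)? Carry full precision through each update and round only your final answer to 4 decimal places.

0.6530

After 'alert': P(compromised) = 0.3·0.6000 / (0.3·0.6000 + 0.25·0.4000) ≈ 0.6429
After 'quiet': P(compromised) = 0.7·0.6429 / (0.7·0.6429 + 0.75·0.3571) ≈ 0.6269
After 'quiet': P(compromised) = 0.7·0.6269 / (0.7·0.6269 + 0.75·0.3731) ≈ 0.6106
After 'alert': P(compromised) = 0.3·0.6106 / (0.3·0.6106 + 0.25·0.3894) ≈ 0.6530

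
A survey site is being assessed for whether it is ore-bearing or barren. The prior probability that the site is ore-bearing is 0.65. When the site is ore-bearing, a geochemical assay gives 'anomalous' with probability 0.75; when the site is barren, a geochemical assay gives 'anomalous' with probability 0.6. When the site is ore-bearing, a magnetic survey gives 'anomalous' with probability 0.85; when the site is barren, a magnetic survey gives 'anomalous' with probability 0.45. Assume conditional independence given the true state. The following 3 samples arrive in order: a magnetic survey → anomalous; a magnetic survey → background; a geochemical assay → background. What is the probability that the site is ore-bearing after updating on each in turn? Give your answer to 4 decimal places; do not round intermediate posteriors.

After a magnetic survey='anomalous': P(ore) = 0.85·0.6500 / (0.85·0.6500 + 0.45·0.3500) ≈ 0.7782
After a magnetic survey='background': P(ore) = 0.15·0.7782 / (0.15·0.7782 + 0.55·0.2218) ≈ 0.4889
After a geochemical assay='background': P(ore) = 0.25·0.4889 / (0.25·0.4889 + 0.4·0.5111) ≈ 0.3742

0.3742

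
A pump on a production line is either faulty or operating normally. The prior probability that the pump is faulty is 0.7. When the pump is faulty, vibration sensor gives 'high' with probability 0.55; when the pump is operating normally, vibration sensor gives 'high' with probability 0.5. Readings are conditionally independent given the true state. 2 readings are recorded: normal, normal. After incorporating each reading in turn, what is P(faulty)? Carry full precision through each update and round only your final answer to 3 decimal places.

0.654

After 'normal': P(faulty) = 0.45·0.7000 / (0.45·0.7000 + 0.5·0.3000) ≈ 0.6774
After 'normal': P(faulty) = 0.45·0.6774 / (0.45·0.6774 + 0.5·0.3226) ≈ 0.6540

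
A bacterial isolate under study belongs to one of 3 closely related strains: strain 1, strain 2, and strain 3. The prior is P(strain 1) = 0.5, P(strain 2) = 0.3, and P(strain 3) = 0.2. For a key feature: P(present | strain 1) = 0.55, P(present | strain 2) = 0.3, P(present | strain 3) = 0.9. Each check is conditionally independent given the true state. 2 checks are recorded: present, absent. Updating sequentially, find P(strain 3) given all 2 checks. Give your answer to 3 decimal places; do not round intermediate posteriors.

Each posterior becomes the prior for the next update.
After 'present': normaliser = 0.55·0.5000 + 0.3·0.3000 + 0.9·0.2000; P(strain 1) ≈ 0.5046, P(strain 2) ≈ 0.1651, P(strain 3) ≈ 0.3303
After 'absent': normaliser = 0.45·0.5046 + 0.7·0.1651 + 0.1·0.3303; P(strain 1) ≈ 0.6044, P(strain 2) ≈ 0.3077, P(strain 3) ≈ 0.0879

0.088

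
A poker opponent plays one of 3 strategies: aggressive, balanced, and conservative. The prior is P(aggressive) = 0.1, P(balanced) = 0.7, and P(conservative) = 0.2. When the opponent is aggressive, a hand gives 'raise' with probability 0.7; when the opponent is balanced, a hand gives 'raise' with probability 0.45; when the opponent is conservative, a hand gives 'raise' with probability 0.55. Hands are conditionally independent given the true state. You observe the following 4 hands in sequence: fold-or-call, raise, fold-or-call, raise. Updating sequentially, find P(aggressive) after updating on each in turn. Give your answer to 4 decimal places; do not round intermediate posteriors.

0.0741

After 'fold-or-call': normaliser = 0.3·0.1000 + 0.55·0.7000 + 0.45·0.2000; P(aggressive) ≈ 0.0594, P(balanced) ≈ 0.7624, P(conservative) ≈ 0.1782
After 'raise': normaliser = 0.7·0.0594 + 0.45·0.7624 + 0.55·0.1782; P(aggressive) ≈ 0.0862, P(balanced) ≈ 0.7108, P(conservative) ≈ 0.2031
After 'fold-or-call': normaliser = 0.3·0.0862 + 0.55·0.7108 + 0.45·0.2031; P(aggressive) ≈ 0.0509, P(balanced) ≈ 0.7693, P(conservative) ≈ 0.1798
After 'raise': normaliser = 0.7·0.0509 + 0.45·0.7693 + 0.55·0.1798; P(aggressive) ≈ 0.0741, P(balanced) ≈ 0.7202, P(conservative) ≈ 0.2058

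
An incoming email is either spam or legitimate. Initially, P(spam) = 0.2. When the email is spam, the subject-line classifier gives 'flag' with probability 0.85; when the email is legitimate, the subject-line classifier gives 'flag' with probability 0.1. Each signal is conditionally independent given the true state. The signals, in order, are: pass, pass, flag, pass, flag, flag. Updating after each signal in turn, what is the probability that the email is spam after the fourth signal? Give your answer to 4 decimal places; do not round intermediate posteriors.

0.0097

Apply Bayes' rule sequentially, carrying P(spam) forward.
After 'pass': P(spam) = 0.15·0.2000 / (0.15·0.2000 + 0.9·0.8000) ≈ 0.0400
After 'pass': P(spam) = 0.15·0.0400 / (0.15·0.0400 + 0.9·0.9600) ≈ 0.0069
After 'flag': P(spam) = 0.85·0.0069 / (0.85·0.0069 + 0.1·0.9931) ≈ 0.0557
After 'pass': P(spam) = 0.15·0.0557 / (0.15·0.0557 + 0.9·0.9443) ≈ 0.0097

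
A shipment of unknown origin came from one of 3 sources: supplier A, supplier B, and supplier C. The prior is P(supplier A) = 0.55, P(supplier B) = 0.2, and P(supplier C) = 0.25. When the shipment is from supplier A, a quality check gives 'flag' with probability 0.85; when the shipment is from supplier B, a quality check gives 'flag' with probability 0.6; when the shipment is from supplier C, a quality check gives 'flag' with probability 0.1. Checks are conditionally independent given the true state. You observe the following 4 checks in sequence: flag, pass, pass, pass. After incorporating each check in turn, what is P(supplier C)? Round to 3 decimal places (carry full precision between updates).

After 'flag': normaliser = 0.85·0.5500 + 0.6·0.2000 + 0.1·0.2500; P(supplier A) ≈ 0.7633, P(supplier B) ≈ 0.1959, P(supplier C) ≈ 0.0408
After 'pass': normaliser = 0.15·0.7633 + 0.4·0.1959 + 0.9·0.0408; P(supplier A) ≈ 0.4987, P(supplier B) ≈ 0.3413, P(supplier C) ≈ 0.1600
After 'pass': normaliser = 0.15·0.4987 + 0.4·0.3413 + 0.9·0.1600; P(supplier A) ≈ 0.2105, P(supplier B) ≈ 0.3842, P(supplier C) ≈ 0.4053
After 'pass': normaliser = 0.15·0.2105 + 0.4·0.3842 + 0.9·0.4053; P(supplier A) ≈ 0.0574, P(supplier B) ≈ 0.2794, P(supplier C) ≈ 0.6631

0.663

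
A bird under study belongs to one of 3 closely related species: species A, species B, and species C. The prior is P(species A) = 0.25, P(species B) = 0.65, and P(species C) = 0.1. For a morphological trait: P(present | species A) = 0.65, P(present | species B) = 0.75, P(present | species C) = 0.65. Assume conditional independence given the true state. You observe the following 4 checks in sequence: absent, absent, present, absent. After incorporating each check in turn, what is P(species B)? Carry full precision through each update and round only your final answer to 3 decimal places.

After 'absent': normaliser = 0.35·0.2500 + 0.25·0.6500 + 0.35·0.1000; P(species A) ≈ 0.3070, P(species B) ≈ 0.5702, P(species C) ≈ 0.1228
After 'absent': normaliser = 0.35·0.3070 + 0.25·0.5702 + 0.35·0.1228; P(species A) ≈ 0.3668, P(species B) ≈ 0.4865, P(species C) ≈ 0.1467
After 'present': normaliser = 0.65·0.3668 + 0.75·0.4865 + 0.65·0.1467; P(species A) ≈ 0.3412, P(species B) ≈ 0.5223, P(species C) ≈ 0.1365
After 'absent': normaliser = 0.35·0.3412 + 0.25·0.5223 + 0.35·0.1365; P(species A) ≈ 0.4011, P(species B) ≈ 0.4385, P(species C) ≈ 0.1604

0.438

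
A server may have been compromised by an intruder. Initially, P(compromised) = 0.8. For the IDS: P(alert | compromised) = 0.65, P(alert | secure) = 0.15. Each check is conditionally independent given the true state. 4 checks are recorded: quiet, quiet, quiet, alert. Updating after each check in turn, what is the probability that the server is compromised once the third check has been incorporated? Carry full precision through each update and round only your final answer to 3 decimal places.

After 'quiet': P(compromised) = 0.35·0.8000 / (0.35·0.8000 + 0.85·0.2000) ≈ 0.6222
After 'quiet': P(compromised) = 0.35·0.6222 / (0.35·0.6222 + 0.85·0.3778) ≈ 0.4041
After 'quiet': P(compromised) = 0.35·0.4041 / (0.35·0.4041 + 0.85·0.5959) ≈ 0.2183

0.218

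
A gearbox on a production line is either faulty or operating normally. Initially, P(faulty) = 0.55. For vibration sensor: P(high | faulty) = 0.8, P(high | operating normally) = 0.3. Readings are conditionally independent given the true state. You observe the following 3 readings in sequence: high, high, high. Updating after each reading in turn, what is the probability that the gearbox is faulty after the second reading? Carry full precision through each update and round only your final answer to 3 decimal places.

Apply Bayes' rule sequentially, carrying P(faulty) forward.
After 'high': P(faulty) = 0.8·0.5500 / (0.8·0.5500 + 0.3·0.4500) ≈ 0.7652
After 'high': P(faulty) = 0.8·0.7652 / (0.8·0.7652 + 0.3·0.2348) ≈ 0.8968

0.897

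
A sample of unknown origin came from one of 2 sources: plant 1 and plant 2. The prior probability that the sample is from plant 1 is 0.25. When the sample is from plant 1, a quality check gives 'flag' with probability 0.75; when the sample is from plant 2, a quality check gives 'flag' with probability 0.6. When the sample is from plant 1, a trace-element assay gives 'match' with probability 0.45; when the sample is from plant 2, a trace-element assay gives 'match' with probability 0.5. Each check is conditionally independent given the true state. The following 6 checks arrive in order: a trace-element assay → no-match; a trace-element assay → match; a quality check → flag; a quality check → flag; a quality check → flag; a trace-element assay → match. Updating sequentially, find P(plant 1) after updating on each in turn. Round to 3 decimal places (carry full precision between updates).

0.367

After a trace-element assay='no-match': P(plant 1) = 0.55·0.2500 / (0.55·0.2500 + 0.5·0.7500) ≈ 0.2683
After a trace-element assay='match': P(plant 1) = 0.45·0.2683 / (0.45·0.2683 + 0.5·0.7317) ≈ 0.2481
After a quality check='flag': P(plant 1) = 0.75·0.2481 / (0.75·0.2481 + 0.6·0.7519) ≈ 0.2920
After a quality check='flag': P(plant 1) = 0.75·0.2920 / (0.75·0.2920 + 0.6·0.7080) ≈ 0.3402
After a quality check='flag': P(plant 1) = 0.75·0.3402 / (0.75·0.3402 + 0.6·0.6598) ≈ 0.3919
After a trace-element assay='match': P(plant 1) = 0.45·0.3919 / (0.45·0.3919 + 0.5·0.6081) ≈ 0.3671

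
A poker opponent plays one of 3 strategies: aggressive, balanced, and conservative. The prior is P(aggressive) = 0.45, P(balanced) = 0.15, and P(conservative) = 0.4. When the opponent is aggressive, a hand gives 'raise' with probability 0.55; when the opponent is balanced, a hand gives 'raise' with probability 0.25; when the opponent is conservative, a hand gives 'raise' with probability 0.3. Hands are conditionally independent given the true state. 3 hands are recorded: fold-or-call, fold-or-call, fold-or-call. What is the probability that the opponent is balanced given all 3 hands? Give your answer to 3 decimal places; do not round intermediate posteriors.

After 'fold-or-call': normaliser = 0.45·0.4500 + 0.75·0.1500 + 0.7·0.4000; P(aggressive) ≈ 0.3403, P(balanced) ≈ 0.1891, P(conservative) ≈ 0.4706
After 'fold-or-call': normaliser = 0.45·0.3403 + 0.75·0.1891 + 0.7·0.4706; P(aggressive) ≈ 0.2453, P(balanced) ≈ 0.2271, P(conservative) ≈ 0.5276
After 'fold-or-call': normaliser = 0.45·0.2453 + 0.75·0.2271 + 0.7·0.5276; P(aggressive) ≈ 0.1698, P(balanced) ≈ 0.2620, P(conservative) ≈ 0.5681

0.262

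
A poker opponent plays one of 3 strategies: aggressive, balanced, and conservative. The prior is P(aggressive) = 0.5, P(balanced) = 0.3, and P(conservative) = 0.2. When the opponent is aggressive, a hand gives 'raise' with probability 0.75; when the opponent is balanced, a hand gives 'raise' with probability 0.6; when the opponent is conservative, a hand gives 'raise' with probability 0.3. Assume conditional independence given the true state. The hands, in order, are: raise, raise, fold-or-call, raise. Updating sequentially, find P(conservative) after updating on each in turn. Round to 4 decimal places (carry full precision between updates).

After 'raise': normaliser = 0.75·0.5000 + 0.6·0.3000 + 0.3·0.2000; P(aggressive) ≈ 0.6098, P(balanced) ≈ 0.2927, P(conservative) ≈ 0.0976
After 'raise': normaliser = 0.75·0.6098 + 0.6·0.2927 + 0.3·0.0976; P(aggressive) ≈ 0.6906, P(balanced) ≈ 0.2652, P(conservative) ≈ 0.0442
After 'fold-or-call': normaliser = 0.25·0.6906 + 0.4·0.2652 + 0.7·0.0442; P(aggressive) ≈ 0.5575, P(balanced) ≈ 0.3426, P(conservative) ≈ 0.0999
After 'raise': normaliser = 0.75·0.5575 + 0.6·0.3426 + 0.3·0.0999; P(aggressive) ≈ 0.6397, P(balanced) ≈ 0.3144, P(conservative) ≈ 0.0459

0.0459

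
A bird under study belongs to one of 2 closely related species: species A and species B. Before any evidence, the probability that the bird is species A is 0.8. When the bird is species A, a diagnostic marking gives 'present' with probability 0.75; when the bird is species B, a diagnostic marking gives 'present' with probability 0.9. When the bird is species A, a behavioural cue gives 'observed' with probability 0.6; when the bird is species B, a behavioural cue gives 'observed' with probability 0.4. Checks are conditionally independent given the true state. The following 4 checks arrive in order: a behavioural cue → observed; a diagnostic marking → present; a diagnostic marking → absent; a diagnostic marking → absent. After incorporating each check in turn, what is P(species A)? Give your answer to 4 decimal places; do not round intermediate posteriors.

0.9690

After a behavioural cue='observed': P(species A) = 0.6·0.8000 / (0.6·0.8000 + 0.4·0.2000) ≈ 0.8571
After a diagnostic marking='present': P(species A) = 0.75·0.8571 / (0.75·0.8571 + 0.9·0.1429) ≈ 0.8333
After a diagnostic marking='absent': P(species A) = 0.25·0.8333 / (0.25·0.8333 + 0.1·0.1667) ≈ 0.9259
After a diagnostic marking='absent': P(species A) = 0.25·0.9259 / (0.25·0.9259 + 0.1·0.0741) ≈ 0.9690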